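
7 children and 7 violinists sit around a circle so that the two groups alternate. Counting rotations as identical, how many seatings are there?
Fix one of the children: (7-1)! ways for the remaining children, × 7! ways for the violinists = 720 × 5040 = 3628800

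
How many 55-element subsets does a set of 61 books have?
C(61,55) = 61!/(55!×6!) = 55525372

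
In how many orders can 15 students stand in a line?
15! = 1307674368000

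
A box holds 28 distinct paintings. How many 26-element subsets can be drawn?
C(28,26) = 28!/(26!×2!) = 378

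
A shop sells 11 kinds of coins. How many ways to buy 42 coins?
C(42+11-1, 11-1) = C(52, 10) = 15820024220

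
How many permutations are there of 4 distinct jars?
4! = 24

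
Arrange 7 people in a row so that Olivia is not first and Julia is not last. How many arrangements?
By inclusion-exclusion: 7! - 2×(7-1)! + (7-2)! = 5040 - 1440 + 120 = 3720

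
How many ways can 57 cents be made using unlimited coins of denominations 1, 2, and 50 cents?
Coefficient of x^57 in 1/(1-x^1) · 1/(1-x^2) · 1/(1-x^50). Case on j = number of 50-cent coins (j = 0..1); remainder r = 57 - 50j is made from {1,2} in ⌊r/2⌋+1 ways. r = 57, 7 → 29 + 4 = 33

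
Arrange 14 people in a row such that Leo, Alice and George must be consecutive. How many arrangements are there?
Treat the 3 as one block: (14-3+1)! × 3! = 479001600 × 6 = 2874009600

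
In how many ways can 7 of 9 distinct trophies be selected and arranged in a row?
P(9,7) = 9!/(9-7)! = 181440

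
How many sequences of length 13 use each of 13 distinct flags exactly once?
13! = 6227020800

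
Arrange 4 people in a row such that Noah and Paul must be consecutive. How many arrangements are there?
Treat the 2 as one block: (4-2+1)! × 2! = 6 × 2 = 12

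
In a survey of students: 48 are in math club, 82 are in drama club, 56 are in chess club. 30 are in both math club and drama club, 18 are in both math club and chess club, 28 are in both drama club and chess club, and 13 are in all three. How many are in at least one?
|A∪B∪C| = 48+82+56-30-18-28+13 = 123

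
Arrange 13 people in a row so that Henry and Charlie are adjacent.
Treat as block: (13-1)! × 2! = 479001600 × 2 = 958003200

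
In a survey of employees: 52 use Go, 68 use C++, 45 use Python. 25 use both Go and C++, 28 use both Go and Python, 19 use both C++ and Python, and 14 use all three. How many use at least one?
|A∪B∪C| = 52+68+45-25-28-19+14 = 107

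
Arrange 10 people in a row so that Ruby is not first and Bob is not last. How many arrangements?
By inclusion-exclusion: 10! - 2×(10-1)! + (10-2)! = 3628800 - 725760 + 40320 = 2943360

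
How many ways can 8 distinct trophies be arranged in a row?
8! = 40320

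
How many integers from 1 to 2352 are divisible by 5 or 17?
⌊2352/5⌋ + ⌊2352/17⌋ - ⌊2352/85⌋ = 470 + 138 - 27 = 581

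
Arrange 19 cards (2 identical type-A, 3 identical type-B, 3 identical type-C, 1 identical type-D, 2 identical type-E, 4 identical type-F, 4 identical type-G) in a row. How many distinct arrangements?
19! / (2! × 3! × 3! × 1! × 2! × 4! × 4!) = 1466593128000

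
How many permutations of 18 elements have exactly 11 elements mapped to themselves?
Choose the 11 fixed points C(18,11) = 31824, derange the rest: !7 = Σ_{j=0}^{7} (-1)^j·7!/j! = 5040 - 5040 + 2520 - 840 + 210 - 42 + 7 - 1 = 1854. Product = 31824 × 1854 = 59001696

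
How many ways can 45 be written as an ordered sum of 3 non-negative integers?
C(45+3-1, 3-1) = C(47, 2) = 1081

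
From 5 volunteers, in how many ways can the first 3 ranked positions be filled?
P(5,3) = 5!/(5-3)! = 60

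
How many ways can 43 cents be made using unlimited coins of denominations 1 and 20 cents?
Coefficient of x^43 in 1/(1-x^1) · 1/(1-x^20). Use j coins of 20 for j = 0..⌊43/20⌋ = 2, the rest in 1s: 2 + 1 = 3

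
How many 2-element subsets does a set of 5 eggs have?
C(5,2) = 5!/(2!×3!) = 10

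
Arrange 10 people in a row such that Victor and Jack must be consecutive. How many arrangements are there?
Treat the 2 as one block: (10-2+1)! × 2! = 362880 × 2 = 725760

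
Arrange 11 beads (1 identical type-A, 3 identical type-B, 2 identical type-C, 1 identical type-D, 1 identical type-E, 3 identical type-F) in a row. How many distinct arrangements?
11! / (1! × 3! × 2! × 1! × 1! × 3!) = 554400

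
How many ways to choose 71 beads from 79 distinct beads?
C(79,71) = 79!/(71!×8!) = 26088783435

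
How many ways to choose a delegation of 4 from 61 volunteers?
C(61,4) = 61!/(4!×57!) = 521855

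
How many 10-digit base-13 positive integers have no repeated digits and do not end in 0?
Last digit: 12 nonzero choices. First digit: 11 (nonzero, ≠last). Middle 8: P(11,8) = 6652800. Total = 878169600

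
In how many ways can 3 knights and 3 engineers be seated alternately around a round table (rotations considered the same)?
Fix one of the knights: (3-1)! ways for the remaining knights, × 3! ways for the engineers = 2 × 6 = 12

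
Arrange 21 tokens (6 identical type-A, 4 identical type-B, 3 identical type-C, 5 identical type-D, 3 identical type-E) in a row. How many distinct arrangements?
21! / (6! × 4! × 3! × 5! × 3!) = 684410126400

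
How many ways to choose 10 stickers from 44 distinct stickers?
C(44,10) = 44!/(10!×34!) = 2481256778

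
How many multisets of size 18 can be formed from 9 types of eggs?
C(18+9-1, 9-1) = C(26, 8) = 1562275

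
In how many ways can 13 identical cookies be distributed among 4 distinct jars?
C(13+4-1, 4-1) = C(16, 3) = 560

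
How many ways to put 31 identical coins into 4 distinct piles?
C(31+4-1, 4-1) = C(34, 3) = 5984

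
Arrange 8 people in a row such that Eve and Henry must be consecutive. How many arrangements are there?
Treat the 2 as one block: (8-2+1)! × 2! = 5040 × 2 = 10080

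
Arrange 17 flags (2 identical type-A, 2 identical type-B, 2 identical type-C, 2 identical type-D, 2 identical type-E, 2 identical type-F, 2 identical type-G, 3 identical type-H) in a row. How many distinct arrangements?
17! / (2! × 2! × 2! × 2! × 2! × 2! × 2! × 3!) = 463134672000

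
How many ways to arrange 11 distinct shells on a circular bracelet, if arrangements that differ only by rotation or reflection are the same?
(11-1)!/2 = 3628800/2 = 1814400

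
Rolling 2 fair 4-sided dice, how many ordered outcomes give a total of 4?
Coefficient of x^4 in (x + x² + ... + x^4)^2. By inclusion-exclusion on dice exceeding 4: Σ_j (-1)^j C(2,j)·C(4-1-4j, 1) = C(2,0)·C(3,1) = 1·3 = 3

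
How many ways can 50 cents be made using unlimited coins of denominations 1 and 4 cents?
Coefficient of x^50 in 1/(1-x^1) · 1/(1-x^4). Use j coins of 4 for j = 0..⌊50/4⌋ = 12, the rest in 1s: 12 + 1 = 13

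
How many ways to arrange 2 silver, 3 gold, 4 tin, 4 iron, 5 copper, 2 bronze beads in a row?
20! / (2! × 3! × 4! × 4! × 5! × 2!) = 1466593128000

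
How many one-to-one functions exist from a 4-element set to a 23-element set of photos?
P(23,4) = 23!/(23-4)! = 212520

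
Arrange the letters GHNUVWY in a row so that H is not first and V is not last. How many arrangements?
By inclusion-exclusion: 7! - 2×(7-1)! + (7-2)! = 5040 - 1440 + 120 = 3720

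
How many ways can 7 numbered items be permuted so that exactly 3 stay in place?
Choose the 3 fixed points C(7,3) = 35, derange the rest: !4 = Σ_{j=0}^{4} (-1)^j·4!/j! = 24 - 24 + 12 - 4 + 1 = 9. Product = 35 × 9 = 315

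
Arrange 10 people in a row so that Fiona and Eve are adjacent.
Treat as block: (10-1)! × 2! = 362880 × 2 = 725760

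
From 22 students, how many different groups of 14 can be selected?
C(22,14) = 22!/(14!×8!) = 319770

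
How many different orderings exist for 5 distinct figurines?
5! = 120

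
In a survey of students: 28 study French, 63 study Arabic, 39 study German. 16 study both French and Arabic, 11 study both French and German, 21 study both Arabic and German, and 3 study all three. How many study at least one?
|A∪B∪C| = 28+63+39-16-11-21+3 = 85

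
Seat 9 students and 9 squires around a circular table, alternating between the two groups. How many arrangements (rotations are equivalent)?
Fix one of the students: (9-1)! ways for the remaining students, × 9! ways for the squires = 40320 × 362880 = 14631321600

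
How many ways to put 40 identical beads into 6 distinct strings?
C(40+6-1, 6-1) = C(45, 5) = 1221759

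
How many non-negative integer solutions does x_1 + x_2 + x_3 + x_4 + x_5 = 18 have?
C(18+5-1, 5-1) = C(22, 4) = 7315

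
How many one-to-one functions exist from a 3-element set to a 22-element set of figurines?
P(22,3) = 22!/(22-3)! = 9240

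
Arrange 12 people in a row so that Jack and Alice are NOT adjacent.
Total - adjacent = 12! - (12-1)!×2 = 479001600 - 79833600 = 399168000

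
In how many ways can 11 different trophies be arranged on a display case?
11! = 39916800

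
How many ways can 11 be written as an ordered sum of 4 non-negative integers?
C(11+4-1, 4-1) = C(14, 3) = 364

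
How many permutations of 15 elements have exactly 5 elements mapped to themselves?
Choose the 5 fixed points C(15,5) = 3003, derange the rest: !10 = Σ_{j=0}^{10} (-1)^j·10!/j! = 3628800 - 3628800 + 1814400 - 604800 + 151200 - 30240 + 5040 - 720 + 90 - 10 + 1 = 1334961. Product = 3003 × 1334961 = 4008887883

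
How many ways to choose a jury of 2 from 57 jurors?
C(57,2) = 57!/(2!×55!) = 1596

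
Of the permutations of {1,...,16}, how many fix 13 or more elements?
Exactly j fixed points: C(16,j)·!(16-j); sum over j ≥ 13 (derangement numbers via !m = (m-1)·(!(m-1) + !(m-2)): !0..!3 = 1, 0, 1, 2). Σ_{j=13}^{16} C(16,j)·!(16-j) = C(16,13)·!3 + C(16,14)·!2 + C(16,15)·!1 + C(16,16)·!0 = 560·2 + 120·1 + 16·0 + 1·1 = 1241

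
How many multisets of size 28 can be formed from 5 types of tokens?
C(28+5-1, 5-1) = C(32, 4) = 35960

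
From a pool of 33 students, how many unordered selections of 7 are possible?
C(33,7) = 33!/(7!×26!) = 4272048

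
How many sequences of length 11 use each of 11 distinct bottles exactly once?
11! = 39916800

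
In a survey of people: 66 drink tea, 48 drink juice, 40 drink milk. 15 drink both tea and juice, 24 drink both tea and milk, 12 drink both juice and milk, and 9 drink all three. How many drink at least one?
|A∪B∪C| = 66+48+40-15-24-12+9 = 112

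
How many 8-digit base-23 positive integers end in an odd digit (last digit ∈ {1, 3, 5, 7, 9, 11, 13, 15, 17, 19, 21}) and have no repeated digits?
Last∈{1,3,5,7,9,11,13,15,17,19,21}. Last=0: 0. Last nonzero: 11×21×P(21,6) = 9025188480. Total = 9025188480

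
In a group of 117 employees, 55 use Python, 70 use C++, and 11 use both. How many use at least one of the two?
|A∪B| = |A| + |B| - |A∩B| = 55 + 70 - 11 = 114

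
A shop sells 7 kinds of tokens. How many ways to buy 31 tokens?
C(31+7-1, 7-1) = C(37, 6) = 2324784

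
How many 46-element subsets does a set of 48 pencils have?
C(48,46) = 48!/(46!×2!) = 1128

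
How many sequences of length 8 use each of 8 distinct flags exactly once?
8! = 40320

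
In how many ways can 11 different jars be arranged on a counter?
11! = 39916800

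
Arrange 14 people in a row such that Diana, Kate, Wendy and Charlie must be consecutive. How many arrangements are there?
Treat the 4 as one block: (14-4+1)! × 4! = 39916800 × 24 = 958003200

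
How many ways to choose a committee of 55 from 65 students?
C(65,55) = 65!/(55!×10!) = 179013799328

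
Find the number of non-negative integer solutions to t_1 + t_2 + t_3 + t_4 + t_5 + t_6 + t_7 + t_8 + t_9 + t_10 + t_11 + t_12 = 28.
C(28+12-1, 12-1) = C(39, 11) = 1676056044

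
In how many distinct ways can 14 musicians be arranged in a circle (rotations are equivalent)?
Circular: fix one position, arrange the rest. (14-1)! = 6227020800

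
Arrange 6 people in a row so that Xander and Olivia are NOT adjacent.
Total - adjacent = 6! - (6-1)!×2 = 720 - 240 = 480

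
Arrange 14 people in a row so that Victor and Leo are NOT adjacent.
Total - adjacent = 14! - (14-1)!×2 = 87178291200 - 12454041600 = 74724249600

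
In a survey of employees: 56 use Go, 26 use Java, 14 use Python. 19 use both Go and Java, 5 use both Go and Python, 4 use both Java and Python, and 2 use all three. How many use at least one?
|A∪B∪C| = 56+26+14-19-5-4+2 = 70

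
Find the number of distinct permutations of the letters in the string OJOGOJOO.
8! / (5! × 2! × 1!) = 168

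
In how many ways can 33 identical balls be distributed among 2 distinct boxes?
C(33+2-1, 2-1) = C(34, 1) = 34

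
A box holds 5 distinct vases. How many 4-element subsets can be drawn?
C(5,4) = 5!/(4!×1!) = 5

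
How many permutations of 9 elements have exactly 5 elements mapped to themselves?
Choose the 5 fixed points C(9,5) = 126, derange the rest: !4 = Σ_{j=0}^{4} (-1)^j·4!/j! = 24 - 24 + 12 - 4 + 1 = 9. Product = 126 × 9 = 1134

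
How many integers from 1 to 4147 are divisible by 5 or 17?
⌊4147/5⌋ + ⌊4147/17⌋ - ⌊4147/85⌋ = 829 + 243 - 48 = 1024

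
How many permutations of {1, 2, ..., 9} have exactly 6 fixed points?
Choose the 6 fixed points C(9,6) = 84, derange the rest: !3 = Σ_{j=0}^{3} (-1)^j·3!/j! = 6 - 6 + 3 - 1 = 2. Product = 84 × 2 = 168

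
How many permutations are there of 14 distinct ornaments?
14! = 87178291200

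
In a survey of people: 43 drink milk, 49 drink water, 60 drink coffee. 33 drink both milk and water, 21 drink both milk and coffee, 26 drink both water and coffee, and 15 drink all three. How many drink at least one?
|A∪B∪C| = 43+49+60-33-21-26+15 = 87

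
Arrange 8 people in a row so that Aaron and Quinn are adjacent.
Treat as block: (8-1)! × 2! = 5040 × 2 = 10080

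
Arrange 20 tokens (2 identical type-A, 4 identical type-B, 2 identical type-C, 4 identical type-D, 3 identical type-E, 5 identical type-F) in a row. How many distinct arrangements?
20! / (2! × 4! × 2! × 4! × 3! × 5!) = 1466593128000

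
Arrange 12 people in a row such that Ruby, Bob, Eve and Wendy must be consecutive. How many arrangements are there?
Treat the 4 as one block: (12-4+1)! × 4! = 362880 × 24 = 8709120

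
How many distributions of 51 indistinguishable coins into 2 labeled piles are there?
C(51+2-1, 2-1) = C(52, 1) = 52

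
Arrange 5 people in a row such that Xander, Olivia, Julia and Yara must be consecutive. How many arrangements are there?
Treat the 4 as one block: (5-4+1)! × 4! = 2 × 24 = 48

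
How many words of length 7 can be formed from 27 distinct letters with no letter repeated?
P(27,7) = 27!/(27-7)! = 4475671200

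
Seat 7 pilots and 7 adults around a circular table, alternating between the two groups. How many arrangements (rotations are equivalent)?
Fix one of the pilots: (7-1)! ways for the remaining pilots, × 7! ways for the adults = 720 × 5040 = 3628800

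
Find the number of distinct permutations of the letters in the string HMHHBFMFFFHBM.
13! / (2! × 4! × 4! × 3!) = 900900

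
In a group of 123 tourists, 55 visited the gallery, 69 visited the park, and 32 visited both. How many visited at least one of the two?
|A∪B| = |A| + |B| - |A∩B| = 55 + 69 - 32 = 92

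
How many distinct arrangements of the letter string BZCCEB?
6! / (1! × 2! × 1! × 2!) = 180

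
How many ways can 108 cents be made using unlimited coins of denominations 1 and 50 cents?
Coefficient of x^108 in 1/(1-x^1) · 1/(1-x^50). Use j coins of 50 for j = 0..⌊108/50⌋ = 2, the rest in 1s: 2 + 1 = 3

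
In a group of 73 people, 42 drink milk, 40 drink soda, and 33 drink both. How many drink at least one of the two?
|A∪B| = |A| + |B| - |A∩B| = 42 + 40 - 33 = 49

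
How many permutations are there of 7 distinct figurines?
7! = 5040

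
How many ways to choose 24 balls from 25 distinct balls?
C(25,24) = 25!/(24!×1!) = 25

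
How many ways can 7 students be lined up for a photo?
7! = 5040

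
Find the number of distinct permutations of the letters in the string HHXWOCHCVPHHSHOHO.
17! / (1! × 7! × 3! × 1! × 1! × 2! × 1! × 1!) = 5881075200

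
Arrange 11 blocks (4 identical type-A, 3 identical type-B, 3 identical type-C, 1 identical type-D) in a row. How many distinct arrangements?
11! / (4! × 3! × 3! × 1!) = 46200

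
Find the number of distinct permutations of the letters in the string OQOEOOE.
7! / (1! × 2! × 4!) = 105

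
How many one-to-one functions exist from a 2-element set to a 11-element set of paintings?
P(11,2) = 11!/(11-2)! = 110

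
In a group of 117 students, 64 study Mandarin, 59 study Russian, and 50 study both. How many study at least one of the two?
|A∪B| = |A| + |B| - |A∩B| = 64 + 59 - 50 = 73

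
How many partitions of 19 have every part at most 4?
Let r_j(i) = number of partitions of i into parts ≤ j, for i = 0..19. r_1(i) = 1 for all i; r_j(i) = r_{j-1}(i) + r_j(i-j). Rows j = 2..4: ≤2: 1 1 2 2 3 3 4 4 5 5 6 6 7 7 8 8 9 9 10 10; ≤3: 1 1 2 3 4 5 7 8 10 12 14 16 19 21 24 27 30 33 37 40; ≤4: 1 1 2 3 5 6 9 11 15 18 23 27 34 39 47 54 64 72 84 94. r_4(19) = 94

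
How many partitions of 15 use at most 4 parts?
By conjugation, equals partitions of 15 into parts ≤ 4. Let r_j(i) = number of partitions of i into parts ≤ j, for i = 0..15. r_1(i) = 1 for all i; r_j(i) = r_{j-1}(i) + r_j(i-j). Rows j = 2..4: ≤2: 1 1 2 2 3 3 4 4 5 5 6 6 7 7 8 8; ≤3: 1 1 2 3 4 5 7 8 10 12 14 16 19 21 24 27; ≤4: 1 1 2 3 5 6 9 11 15 18 23 27 34 39 47 54. r_4(15) = 54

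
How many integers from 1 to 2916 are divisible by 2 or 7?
⌊2916/2⌋ + ⌊2916/7⌋ - ⌊2916/14⌋ = 1458 + 416 - 208 = 1666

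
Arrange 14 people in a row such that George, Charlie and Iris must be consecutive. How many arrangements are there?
Treat the 3 as one block: (14-3+1)! × 3! = 479001600 × 6 = 2874009600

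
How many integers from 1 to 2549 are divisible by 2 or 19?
⌊2549/2⌋ + ⌊2549/19⌋ - ⌊2549/38⌋ = 1274 + 134 - 67 = 1341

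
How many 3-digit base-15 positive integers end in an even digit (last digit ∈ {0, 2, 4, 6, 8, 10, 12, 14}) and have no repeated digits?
Last∈{0,2,4,6,8,10,12,14}. Last=0: 182. Last nonzero: 7×13×P(13,1) = 1183. Total = 1365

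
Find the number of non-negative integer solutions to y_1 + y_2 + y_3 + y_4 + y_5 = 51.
C(51+5-1, 5-1) = C(55, 4) = 341055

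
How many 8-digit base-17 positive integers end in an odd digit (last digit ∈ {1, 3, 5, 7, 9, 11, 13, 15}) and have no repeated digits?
Last∈{1,3,5,7,9,11,13,15}. Last=0: 0. Last nonzero: 8×15×P(15,6) = 432432000. Total = 432432000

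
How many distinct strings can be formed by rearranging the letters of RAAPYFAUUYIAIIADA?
17! / (1! × 2! × 2! × 1! × 1! × 3! × 1! × 6!) = 20583763200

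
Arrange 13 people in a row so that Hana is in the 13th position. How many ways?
Fix one position: (13-1)! = 479001600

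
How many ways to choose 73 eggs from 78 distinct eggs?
C(78,73) = 78!/(73!×5!) = 21111090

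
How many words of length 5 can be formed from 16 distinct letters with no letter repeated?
P(16,5) = 16!/(16-5)! = 524160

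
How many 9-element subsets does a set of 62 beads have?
C(62,9) = 62!/(9!×53!) = 20286591270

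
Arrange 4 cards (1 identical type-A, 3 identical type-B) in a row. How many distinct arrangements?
4! / (1! × 3!) = 4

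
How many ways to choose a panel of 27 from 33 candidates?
C(33,27) = 33!/(27!×6!) = 1107568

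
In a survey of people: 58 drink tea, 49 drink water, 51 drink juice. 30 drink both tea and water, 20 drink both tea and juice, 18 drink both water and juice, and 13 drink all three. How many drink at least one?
|A∪B∪C| = 58+49+51-30-20-18+13 = 103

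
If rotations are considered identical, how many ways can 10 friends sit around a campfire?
Circular: fix one position, arrange the rest. (10-1)! = 362880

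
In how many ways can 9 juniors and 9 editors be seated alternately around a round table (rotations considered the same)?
Fix one of the juniors: (9-1)! ways for the remaining juniors, × 9! ways for the editors = 40320 × 362880 = 14631321600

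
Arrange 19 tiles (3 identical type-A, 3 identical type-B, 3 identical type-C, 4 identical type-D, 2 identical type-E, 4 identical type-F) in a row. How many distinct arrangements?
19! / (3! × 3! × 3! × 4! × 2! × 4!) = 488864376000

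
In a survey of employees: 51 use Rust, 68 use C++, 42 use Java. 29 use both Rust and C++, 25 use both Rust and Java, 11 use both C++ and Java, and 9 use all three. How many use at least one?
|A∪B∪C| = 51+68+42-29-25-11+9 = 105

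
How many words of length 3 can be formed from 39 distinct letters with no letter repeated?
P(39,3) = 39!/(39-3)! = 54834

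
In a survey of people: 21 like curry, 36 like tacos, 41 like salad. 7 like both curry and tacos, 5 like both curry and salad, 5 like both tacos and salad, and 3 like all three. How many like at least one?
|A∪B∪C| = 21+36+41-7-5-5+3 = 84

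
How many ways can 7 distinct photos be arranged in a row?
7! = 5040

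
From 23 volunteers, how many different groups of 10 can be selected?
C(23,10) = 23!/(10!×13!) = 1144066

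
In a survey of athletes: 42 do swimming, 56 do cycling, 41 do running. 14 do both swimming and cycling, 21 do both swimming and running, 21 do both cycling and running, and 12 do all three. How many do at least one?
|A∪B∪C| = 42+56+41-14-21-21+12 = 95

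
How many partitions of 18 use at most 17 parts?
By conjugation, equals partitions of 18 into parts ≤ 17. Let r_j(i) = number of partitions of i into parts ≤ j, for i = 0..18. r_1(i) = 1 for all i; r_j(i) = r_{j-1}(i) + r_j(i-j). Rows j = 2..17: ≤2: 1 1 2 2 3 3 4 4 5 5 6 6 7 7 8 8 9 9 10; ≤3: 1 1 2 3 4 5 7 8 10 12 14 16 19 21 24 27 30 33 37; ≤4: 1 1 2 3 5 6 9 11 15 18 23 27 34 39 47 54 64 72 84; ≤5: 1 1 2 3 5 7 10 13 18 23 30 37 47 57 70 84 101 119 141; ≤6: 1 1 2 3 5 7 11 14 20 26 35 44 58 71 90 110 136 163 199; ≤7: 1 1 2 3 5 7 11 15 21 28 38 49 65 82 105 131 164 201 248; ≤8: 1 1 2 3 5 7 11 15 22 29 40 52 70 89 116 146 186 230 288; ≤9: 1 1 2 3 5 7 11 15 22 30 41 54 73 94 123 157 201 252 318; ≤10: 1 1 2 3 5 7 11 15 22 30 42 55 75 97 128 164 212 267 340; ≤11: 1 1 2 3 5 7 11 15 22 30 42 56 76 99 131 169 219 278 355; ≤12: 1 1 2 3 5 7 11 15 22 30 42 56 77 100 133 172 224 285 366; ≤13: 1 1 2 3 5 7 11 15 22 30 42 56 77 101 134 174 227 290 373; ≤14: 1 1 2 3 5 7 11 15 22 30 42 56 77 101 135 175 229 293 378; ≤15: 1 1 2 3 5 7 11 15 22 30 42 56 77 101 135 176 230 295 381; ≤16: 1 1 2 3 5 7 11 15 22 30 42 56 77 101 135 176 231 296 383; ≤17: 1 1 2 3 5 7 11 15 22 30 42 56 77 101 135 176 231 297 384. r_17(18) = 384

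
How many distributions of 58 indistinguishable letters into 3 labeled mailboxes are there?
C(58+3-1, 3-1) = C(60, 2) = 1770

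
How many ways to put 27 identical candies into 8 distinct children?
C(27+8-1, 8-1) = C(34, 7) = 5379616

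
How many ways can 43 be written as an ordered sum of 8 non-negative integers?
C(43+8-1, 8-1) = C(50, 7) = 99884400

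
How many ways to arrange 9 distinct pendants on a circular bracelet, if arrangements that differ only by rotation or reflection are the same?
(9-1)!/2 = 40320/2 = 20160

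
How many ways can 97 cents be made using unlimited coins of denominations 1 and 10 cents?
Coefficient of x^97 in 1/(1-x^1) · 1/(1-x^10). Use j coins of 10 for j = 0..⌊97/10⌋ = 9, the rest in 1s: 9 + 1 = 10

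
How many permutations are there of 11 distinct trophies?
11! = 39916800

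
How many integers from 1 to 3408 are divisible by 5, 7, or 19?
⌊3408/5⌋+⌊3408/7⌋+⌊3408/19⌋ - ⌊3408/35⌋-⌊3408/95⌋-⌊3408/133⌋ + ⌊3408/665⌋ = 681+486+179 - 97-35-25 + 5 = 1194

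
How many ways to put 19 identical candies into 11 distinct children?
C(19+11-1, 11-1) = C(29, 10) = 20030010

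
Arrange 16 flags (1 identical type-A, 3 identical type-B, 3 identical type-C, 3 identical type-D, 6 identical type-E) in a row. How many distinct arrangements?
16! / (1! × 3! × 3! × 3! × 6!) = 134534400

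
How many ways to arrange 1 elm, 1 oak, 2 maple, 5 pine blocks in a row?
9! / (1! × 1! × 2! × 5!) = 1512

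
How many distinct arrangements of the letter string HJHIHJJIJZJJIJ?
14! / (3! × 3! × 7! × 1!) = 480480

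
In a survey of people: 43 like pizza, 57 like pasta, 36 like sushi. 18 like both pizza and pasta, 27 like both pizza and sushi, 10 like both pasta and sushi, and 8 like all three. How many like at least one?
|A∪B∪C| = 43+57+36-18-27-10+8 = 89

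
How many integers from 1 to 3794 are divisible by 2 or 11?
⌊3794/2⌋ + ⌊3794/11⌋ - ⌊3794/22⌋ = 1897 + 344 - 172 = 2069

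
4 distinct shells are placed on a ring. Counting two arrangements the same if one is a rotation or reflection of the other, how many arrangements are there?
(4-1)!/2 = 6/2 = 3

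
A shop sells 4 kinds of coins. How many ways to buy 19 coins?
C(19+4-1, 4-1) = C(22, 3) = 1540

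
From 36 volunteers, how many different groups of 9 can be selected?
C(36,9) = 36!/(9!×27!) = 94143280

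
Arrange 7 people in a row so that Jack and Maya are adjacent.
Treat as block: (7-1)! × 2! = 720 × 2 = 1440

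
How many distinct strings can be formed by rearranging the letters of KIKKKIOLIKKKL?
13! / (3! × 1! × 7! × 2!) = 102960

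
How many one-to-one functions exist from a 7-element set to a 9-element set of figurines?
P(9,7) = 9!/(9-7)! = 181440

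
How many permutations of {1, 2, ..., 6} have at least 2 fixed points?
Exactly j fixed points: C(6,j)·!(6-j); sum over j ≥ 2 (derangement numbers via !m = (m-1)·(!(m-1) + !(m-2)): !0..!4 = 1, 0, 1, 2, 9). Σ_{j=2}^{6} C(6,j)·!(6-j) = C(6,2)·!4 + C(6,3)·!3 + C(6,4)·!2 + C(6,5)·!1 + C(6,6)·!0 = 15·9 + 20·2 + 15·1 + 6·0 + 1·1 = 191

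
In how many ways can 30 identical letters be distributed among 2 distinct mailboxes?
C(30+2-1, 2-1) = C(31, 1) = 31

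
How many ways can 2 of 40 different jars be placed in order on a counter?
P(40,2) = 40!/(40-2)! = 1560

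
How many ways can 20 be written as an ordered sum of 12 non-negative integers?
C(20+12-1, 12-1) = C(31, 11) = 84672315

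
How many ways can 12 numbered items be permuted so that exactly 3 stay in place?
Choose the 3 fixed points C(12,3) = 220, derange the rest: !9 = Σ_{j=0}^{9} (-1)^j·9!/j! = 362880 - 362880 + 181440 - 60480 + 15120 - 3024 + 504 - 72 + 9 - 1 = 133496. Product = 220 × 133496 = 29369120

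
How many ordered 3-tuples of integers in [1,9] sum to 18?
Coefficient of x^18 in (x + x² + ... + x^9)^3. By inclusion-exclusion on dice exceeding 9: Σ_j (-1)^j C(3,j)·C(18-1-9j, 2) = C(3,0)·C(17,2) - C(3,1)·C(8,2) = 1·136 - 3·28 = 52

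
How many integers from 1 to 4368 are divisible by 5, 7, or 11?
⌊4368/5⌋+⌊4368/7⌋+⌊4368/11⌋ - ⌊4368/35⌋-⌊4368/55⌋-⌊4368/77⌋ + ⌊4368/385⌋ = 873+624+397 - 124-79-56 + 11 = 1646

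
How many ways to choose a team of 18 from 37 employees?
C(37,18) = 37!/(18!×19!) = 17672631900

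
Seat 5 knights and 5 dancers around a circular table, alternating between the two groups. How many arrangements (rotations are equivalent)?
Fix one of the knights: (5-1)! ways for the remaining knights, × 5! ways for the dancers = 24 × 120 = 2880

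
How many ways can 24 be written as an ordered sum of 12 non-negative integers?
C(24+12-1, 12-1) = C(35, 11) = 417225900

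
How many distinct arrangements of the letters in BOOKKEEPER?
10! / (1! × 2! × 2! × 3! × 1! × 1!) = 151200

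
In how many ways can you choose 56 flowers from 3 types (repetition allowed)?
C(56+3-1, 3-1) = C(58, 2) = 1653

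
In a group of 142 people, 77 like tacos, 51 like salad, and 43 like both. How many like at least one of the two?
|A∪B| = |A| + |B| - |A∩B| = 77 + 51 - 43 = 85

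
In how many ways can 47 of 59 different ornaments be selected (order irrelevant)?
C(59,47) = 59!/(47!×12!) = 1119487075980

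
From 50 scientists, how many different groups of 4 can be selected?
C(50,4) = 50!/(4!×46!) = 230300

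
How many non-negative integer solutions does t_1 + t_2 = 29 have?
C(29+2-1, 2-1) = C(30, 1) = 30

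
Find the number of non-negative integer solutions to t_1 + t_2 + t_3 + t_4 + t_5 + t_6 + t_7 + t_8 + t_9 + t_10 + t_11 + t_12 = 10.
C(10+12-1, 12-1) = C(21, 11) = 352716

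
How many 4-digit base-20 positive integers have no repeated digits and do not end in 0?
Last digit: 19 nonzero choices. First digit: 18 (nonzero, ≠last). Middle 2: P(18,2) = 306. Total = 104652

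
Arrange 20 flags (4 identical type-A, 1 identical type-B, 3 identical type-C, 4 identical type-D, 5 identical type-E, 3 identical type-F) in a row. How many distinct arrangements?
20! / (4! × 1! × 3! × 4! × 5! × 3!) = 977728752000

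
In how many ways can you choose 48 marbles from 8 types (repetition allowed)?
C(48+8-1, 8-1) = C(55, 7) = 202927725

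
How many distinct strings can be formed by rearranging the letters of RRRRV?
5! / (1! × 4!) = 5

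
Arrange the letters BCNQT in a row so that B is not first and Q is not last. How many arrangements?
By inclusion-exclusion: 5! - 2×(5-1)! + (5-2)! = 120 - 48 + 6 = 78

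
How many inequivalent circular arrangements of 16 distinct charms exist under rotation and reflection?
(16-1)!/2 = 1307674368000/2 = 653837184000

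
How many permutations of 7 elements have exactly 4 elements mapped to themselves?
Choose the 4 fixed points C(7,4) = 35, derange the rest: !3 = Σ_{j=0}^{3} (-1)^j·3!/j! = 6 - 6 + 3 - 1 = 2. Product = 35 × 2 = 70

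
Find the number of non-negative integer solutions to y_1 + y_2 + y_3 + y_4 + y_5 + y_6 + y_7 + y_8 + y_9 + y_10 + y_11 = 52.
C(52+11-1, 11-1) = C(62, 10) = 107518933731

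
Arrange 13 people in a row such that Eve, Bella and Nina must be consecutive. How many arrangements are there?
Treat the 3 as one block: (13-3+1)! × 3! = 39916800 × 6 = 239500800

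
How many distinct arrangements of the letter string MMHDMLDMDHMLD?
13! / (5! × 4! × 2! × 2!) = 540540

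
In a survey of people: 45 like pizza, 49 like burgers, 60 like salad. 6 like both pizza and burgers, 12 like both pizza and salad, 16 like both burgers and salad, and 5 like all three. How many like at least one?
|A∪B∪C| = 45+49+60-6-12-16+5 = 125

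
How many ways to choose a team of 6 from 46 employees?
C(46,6) = 46!/(6!×40!) = 9366819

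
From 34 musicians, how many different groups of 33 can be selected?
C(34,33) = 34!/(33!×1!) = 34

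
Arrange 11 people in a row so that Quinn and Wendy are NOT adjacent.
Total - adjacent = 11! - (11-1)!×2 = 39916800 - 7257600 = 32659200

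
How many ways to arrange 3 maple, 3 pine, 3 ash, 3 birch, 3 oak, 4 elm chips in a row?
19! / (3! × 3! × 3! × 3! × 3! × 4!) = 651819168000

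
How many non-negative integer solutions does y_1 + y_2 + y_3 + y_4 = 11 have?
C(11+4-1, 4-1) = C(14, 3) = 364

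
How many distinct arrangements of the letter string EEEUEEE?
7! / (1! × 6!) = 7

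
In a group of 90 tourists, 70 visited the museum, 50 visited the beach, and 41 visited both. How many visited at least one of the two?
|A∪B| = |A| + |B| - |A∩B| = 70 + 50 - 41 = 79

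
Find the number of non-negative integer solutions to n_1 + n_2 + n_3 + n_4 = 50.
C(50+4-1, 4-1) = C(53, 3) = 23426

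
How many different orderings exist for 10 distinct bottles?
10! = 3628800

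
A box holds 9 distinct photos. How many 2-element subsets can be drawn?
C(9,2) = 9!/(2!×7!) = 36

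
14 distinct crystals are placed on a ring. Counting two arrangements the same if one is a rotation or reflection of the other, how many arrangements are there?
(14-1)!/2 = 6227020800/2 = 3113510400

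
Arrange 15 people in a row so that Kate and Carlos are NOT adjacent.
Total - adjacent = 15! - (15-1)!×2 = 1307674368000 - 174356582400 = 1133317785600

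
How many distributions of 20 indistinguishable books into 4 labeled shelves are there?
C(20+4-1, 4-1) = C(23, 3) = 1771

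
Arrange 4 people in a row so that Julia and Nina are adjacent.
Treat as block: (4-1)! × 2! = 6 × 2 = 12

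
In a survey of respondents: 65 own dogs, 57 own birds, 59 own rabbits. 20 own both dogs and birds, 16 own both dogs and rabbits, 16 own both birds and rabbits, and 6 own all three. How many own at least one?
|A∪B∪C| = 65+57+59-20-16-16+6 = 135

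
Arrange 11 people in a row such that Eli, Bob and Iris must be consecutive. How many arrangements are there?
Treat the 3 as one block: (11-3+1)! × 3! = 362880 × 6 = 2177280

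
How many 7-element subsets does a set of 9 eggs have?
C(9,7) = 9!/(7!×2!) = 36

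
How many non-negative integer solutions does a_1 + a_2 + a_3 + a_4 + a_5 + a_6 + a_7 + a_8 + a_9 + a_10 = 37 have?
C(37+10-1, 10-1) = C(46, 9) = 1101716330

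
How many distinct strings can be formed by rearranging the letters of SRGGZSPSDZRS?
12! / (4! × 2! × 2! × 1! × 2! × 1!) = 2494800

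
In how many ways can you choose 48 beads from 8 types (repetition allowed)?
C(48+8-1, 8-1) = C(55, 7) = 202927725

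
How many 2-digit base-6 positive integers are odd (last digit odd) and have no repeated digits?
Last∈{1,3,5}. Last=0: 0. Last nonzero: 3×4×P(4,0) = 12. Total = 12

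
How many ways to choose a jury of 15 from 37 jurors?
C(37,15) = 37!/(15!×22!) = 9364199760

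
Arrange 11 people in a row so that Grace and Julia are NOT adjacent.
Total - adjacent = 11! - (11-1)!×2 = 39916800 - 7257600 = 32659200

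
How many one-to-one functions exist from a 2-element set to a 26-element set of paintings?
P(26,2) = 26!/(26-2)! = 650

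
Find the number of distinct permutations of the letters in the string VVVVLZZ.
7! / (4! × 2! × 1!) = 105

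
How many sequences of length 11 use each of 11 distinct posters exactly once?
11! = 39916800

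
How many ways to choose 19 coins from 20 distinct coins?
C(20,19) = 20!/(19!×1!) = 20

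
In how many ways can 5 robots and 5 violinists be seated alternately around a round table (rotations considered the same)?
Fix one of the robots: (5-1)! ways for the remaining robots, × 5! ways for the violinists = 24 × 120 = 2880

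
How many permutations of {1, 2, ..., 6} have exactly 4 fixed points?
Choose the 4 fixed points C(6,4) = 15, derange the rest: !2 = Σ_{j=0}^{2} (-1)^j·2!/j! = 2 - 2 + 1 = 1. Product = 15 × 1 = 15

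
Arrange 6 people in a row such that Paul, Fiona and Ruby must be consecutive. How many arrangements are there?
Treat the 3 as one block: (6-3+1)! × 3! = 24 × 6 = 144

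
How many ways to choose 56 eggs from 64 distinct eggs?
C(64,56) = 64!/(56!×8!) = 4426165368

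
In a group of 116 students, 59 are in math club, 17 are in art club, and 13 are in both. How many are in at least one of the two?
|A∪B| = |A| + |B| - |A∩B| = 59 + 17 - 13 = 63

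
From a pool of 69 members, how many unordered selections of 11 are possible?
C(69,11) = 69!/(11!×58!) = 1823810410032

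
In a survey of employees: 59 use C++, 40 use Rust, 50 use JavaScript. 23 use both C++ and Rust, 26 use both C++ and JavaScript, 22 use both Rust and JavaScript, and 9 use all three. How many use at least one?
|A∪B∪C| = 59+40+50-23-26-22+9 = 87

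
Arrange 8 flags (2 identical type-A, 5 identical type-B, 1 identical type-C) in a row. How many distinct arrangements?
8! / (2! × 5! × 1!) = 168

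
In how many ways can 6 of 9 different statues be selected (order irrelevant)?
C(9,6) = 9!/(6!×3!) = 84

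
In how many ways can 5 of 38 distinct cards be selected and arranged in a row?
P(38,5) = 38!/(38-5)! = 60233040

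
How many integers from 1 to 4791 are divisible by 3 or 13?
⌊4791/3⌋ + ⌊4791/13⌋ - ⌊4791/39⌋ = 1597 + 368 - 122 = 1843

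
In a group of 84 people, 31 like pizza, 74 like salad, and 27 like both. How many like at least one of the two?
|A∪B| = |A| + |B| - |A∩B| = 31 + 74 - 27 = 78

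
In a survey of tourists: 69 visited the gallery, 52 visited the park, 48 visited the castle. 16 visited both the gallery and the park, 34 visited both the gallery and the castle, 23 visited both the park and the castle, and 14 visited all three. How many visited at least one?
|A∪B∪C| = 69+52+48-16-34-23+14 = 110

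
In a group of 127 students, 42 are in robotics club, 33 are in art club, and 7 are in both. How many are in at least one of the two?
|A∪B| = |A| + |B| - |A∩B| = 42 + 33 - 7 = 68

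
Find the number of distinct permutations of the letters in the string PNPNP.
5! / (3! × 2!) = 10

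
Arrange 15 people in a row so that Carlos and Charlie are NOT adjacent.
Total - adjacent = 15! - (15-1)!×2 = 1307674368000 - 174356582400 = 1133317785600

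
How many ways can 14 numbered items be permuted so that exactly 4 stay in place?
Choose the 4 fixed points C(14,4) = 1001, derange the rest: !10 = Σ_{j=0}^{10} (-1)^j·10!/j! = 3628800 - 3628800 + 1814400 - 604800 + 151200 - 30240 + 5040 - 720 + 90 - 10 + 1 = 1334961. Product = 1001 × 1334961 = 1336295961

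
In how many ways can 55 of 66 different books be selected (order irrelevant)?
C(66,55) = 66!/(55!×11!) = 1074082795968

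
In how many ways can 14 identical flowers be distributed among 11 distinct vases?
C(14+11-1, 11-1) = C(24, 10) = 1961256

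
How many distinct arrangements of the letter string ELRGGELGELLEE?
13! / (1! × 3! × 4! × 5!) = 360360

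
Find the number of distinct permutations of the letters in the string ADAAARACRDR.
11! / (1! × 2! × 3! × 5!) = 27720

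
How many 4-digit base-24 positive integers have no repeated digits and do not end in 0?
Last digit: 23 nonzero choices. First digit: 22 (nonzero, ≠last). Middle 2: P(22,2) = 462. Total = 233772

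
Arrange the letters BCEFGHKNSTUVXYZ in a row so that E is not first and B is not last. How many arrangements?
By inclusion-exclusion: 15! - 2×(15-1)! + (15-2)! = 1307674368000 - 174356582400 + 6227020800 = 1139544806400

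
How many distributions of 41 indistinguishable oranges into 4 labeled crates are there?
C(41+4-1, 4-1) = C(44, 3) = 13244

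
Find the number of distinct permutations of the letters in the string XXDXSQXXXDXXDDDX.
16! / (1! × 9! × 1! × 5!) = 480480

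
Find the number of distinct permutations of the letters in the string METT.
4! / (1! × 1! × 2!) = 12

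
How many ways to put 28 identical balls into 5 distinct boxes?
C(28+5-1, 5-1) = C(32, 4) = 35960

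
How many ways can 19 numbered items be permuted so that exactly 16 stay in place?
Choose the 16 fixed points C(19,16) = 969, derange the rest: !3 = Σ_{j=0}^{3} (-1)^j·3!/j! = 6 - 6 + 3 - 1 = 2. Product = 969 × 2 = 1938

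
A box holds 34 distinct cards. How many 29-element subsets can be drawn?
C(34,29) = 34!/(29!×5!) = 278256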